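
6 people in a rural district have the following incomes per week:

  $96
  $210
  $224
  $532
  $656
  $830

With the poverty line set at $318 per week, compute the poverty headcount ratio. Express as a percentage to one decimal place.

50.0%

3 of the 6 people have income below $318.
H = 3/6 = 50.0%.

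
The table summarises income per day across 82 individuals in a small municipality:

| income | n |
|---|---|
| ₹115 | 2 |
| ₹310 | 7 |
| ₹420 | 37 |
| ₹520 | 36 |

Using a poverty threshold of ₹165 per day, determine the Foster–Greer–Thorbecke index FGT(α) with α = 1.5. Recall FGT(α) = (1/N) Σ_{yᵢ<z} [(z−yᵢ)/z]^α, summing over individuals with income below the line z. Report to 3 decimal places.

0.004

Poor units: 2×₹115 (q = 2 of N = 82).
Relative gaps: (165−115)/165 = 0.3030 (×2).
Raised to α = 1.5: 0.16681 (×2).
Sum = 0.333625; FGT(1.5) = 0.333625 / 82 = 0.004.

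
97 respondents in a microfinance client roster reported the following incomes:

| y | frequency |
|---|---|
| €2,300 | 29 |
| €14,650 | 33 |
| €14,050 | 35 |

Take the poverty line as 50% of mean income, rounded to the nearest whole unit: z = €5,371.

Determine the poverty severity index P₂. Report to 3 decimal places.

0.098

Below the line: 29×€2,300 (q = 29 of N = 97).
Gap ratios (z−y)/z: (5371−2300)/5371 = 0.5718 (×29).
Squared: 0.3269 (×29).
Sum = 9.480851; P₂ = 9.480851 / 97 = 0.098.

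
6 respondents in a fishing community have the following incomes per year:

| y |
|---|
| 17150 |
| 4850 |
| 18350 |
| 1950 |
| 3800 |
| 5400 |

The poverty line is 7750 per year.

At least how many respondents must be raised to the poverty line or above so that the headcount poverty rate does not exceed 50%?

Currently q = 4 of N = 6 are below the line (H = 0.667).
A headcount ratio of at most 50% allows at most ⌊0.50 × 6⌋ = 3 poor respondents.
So at least 4 − 3 = 1 must be lifted.

1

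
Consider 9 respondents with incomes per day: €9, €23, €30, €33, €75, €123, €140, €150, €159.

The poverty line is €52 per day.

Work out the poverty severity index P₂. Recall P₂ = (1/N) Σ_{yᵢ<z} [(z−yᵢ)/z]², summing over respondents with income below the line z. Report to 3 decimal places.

0.145

Poor units: €9, €23, €30, €33 (q = 4 of N = 9).
Relative gaps: (52−9)/52 = 0.8269; (52−23)/52 = 0.5577; (52−30)/52 = 0.4231; (52−33)/52 = 0.3654.
Squared: 0.6838; 0.3110; 0.1790; 0.1335.
Sum = 1.307322; P₂ = 1.307322 / 9 = 0.145.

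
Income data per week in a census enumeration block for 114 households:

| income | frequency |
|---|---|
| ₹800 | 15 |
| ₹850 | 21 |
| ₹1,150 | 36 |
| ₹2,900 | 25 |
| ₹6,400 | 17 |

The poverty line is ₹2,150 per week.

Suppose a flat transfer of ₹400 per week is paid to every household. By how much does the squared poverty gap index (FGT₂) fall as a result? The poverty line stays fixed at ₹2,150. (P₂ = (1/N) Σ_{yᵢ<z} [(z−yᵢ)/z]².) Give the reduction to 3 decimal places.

Before: below the line — 15×₹800, 21×₹850, 36×₹1,150; squared poverty gap index (FGT₂) = 0.18754.
After the ₹400 transfer: below the line — 15×₹1,200, 21×₹1,250, 36×₹1,550; squared poverty gap index (FGT₂) = 0.08256.
Reduction = 0.18754 − 0.08256 = 0.105.

0.105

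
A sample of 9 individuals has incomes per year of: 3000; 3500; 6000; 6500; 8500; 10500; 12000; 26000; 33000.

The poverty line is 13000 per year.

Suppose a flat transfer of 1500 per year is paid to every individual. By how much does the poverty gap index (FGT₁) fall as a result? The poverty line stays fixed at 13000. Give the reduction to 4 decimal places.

0.0855

Before: below the line — 3000, 3500, 6000, 6500, 8500, 10500, 12000; poverty gap index (FGT₁) = 0.350427.
After the 1500 transfer: below the line — 4500, 5000, 7500, 8000, 10000, 12000; poverty gap index (FGT₁) = 0.264957.
Reduction = 0.350427 − 0.264957 = 0.0855.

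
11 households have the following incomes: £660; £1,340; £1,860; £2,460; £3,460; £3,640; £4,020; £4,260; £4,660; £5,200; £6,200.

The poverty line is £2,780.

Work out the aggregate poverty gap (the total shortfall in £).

£4,800

Incomes under z: £660, £1,340, £1,860, £2,460 (q = 4 of N = 11).
Individual gaps: 2780−660 = 2120; 2780−1340 = 1440; 2780−1860 = 920; 2780−2460 = 320.
Aggregate gap = £4,800.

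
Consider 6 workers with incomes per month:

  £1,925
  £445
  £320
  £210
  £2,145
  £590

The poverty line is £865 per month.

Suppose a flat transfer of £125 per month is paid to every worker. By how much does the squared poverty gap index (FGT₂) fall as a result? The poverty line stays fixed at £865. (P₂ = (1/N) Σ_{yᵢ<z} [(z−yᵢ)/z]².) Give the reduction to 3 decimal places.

0.092

Before: below the line — £210, £320, £445, £590; squared poverty gap index (FGT₂) = 0.21787.
After the £125 transfer: below the line — £335, £445, £570, £715; squared poverty gap index (FGT₂) = 0.12626.
Reduction = 0.21787 − 0.12626 = 0.092.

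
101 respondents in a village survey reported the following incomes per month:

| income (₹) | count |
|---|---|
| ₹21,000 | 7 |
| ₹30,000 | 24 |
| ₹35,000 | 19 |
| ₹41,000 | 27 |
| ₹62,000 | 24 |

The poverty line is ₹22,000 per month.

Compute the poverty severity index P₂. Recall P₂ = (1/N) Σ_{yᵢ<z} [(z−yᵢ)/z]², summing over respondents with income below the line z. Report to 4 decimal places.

0.0001

Below z: 7×₹21,000 (q = 7 of N = 101).
Relative gaps: (22000−21000)/22000 = 0.0455 (×7).
Squared: 0.0021 (×7).
Sum = 0.014463; P₂ = 0.014463 / 101 = 0.0001.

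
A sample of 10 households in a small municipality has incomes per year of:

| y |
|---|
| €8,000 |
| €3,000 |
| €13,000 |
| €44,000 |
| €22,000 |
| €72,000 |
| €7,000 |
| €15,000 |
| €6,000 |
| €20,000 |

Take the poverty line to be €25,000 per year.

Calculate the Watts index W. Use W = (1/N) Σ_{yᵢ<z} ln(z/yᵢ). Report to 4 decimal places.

0.7476

Incomes under z: €3,000, €6,000, €7,000, €8,000, €13,000, €15,000, €20,000, €22,000 (q = 8 of N = 10).
Log shortfalls: ln(25000/3000) = 2.1203; ln(25000/6000) = 1.4271; ln(25000/7000) = 1.2730; ln(25000/8000) = 1.1394; ln(25000/13000) = 0.6539; ln(25000/15000) = 0.5108; ln(25000/20000) = 0.2231; ln(25000/22000) = 0.1278.
W = 7.475509 / 10 = 0.7476.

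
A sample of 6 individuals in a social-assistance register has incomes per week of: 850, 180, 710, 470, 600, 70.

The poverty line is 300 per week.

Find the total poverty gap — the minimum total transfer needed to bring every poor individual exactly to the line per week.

Below z: 70, 180 (q = 2 of N = 6).
Individual gaps: 300−70 = 230; 300−180 = 120.
Aggregate gap = 350.

350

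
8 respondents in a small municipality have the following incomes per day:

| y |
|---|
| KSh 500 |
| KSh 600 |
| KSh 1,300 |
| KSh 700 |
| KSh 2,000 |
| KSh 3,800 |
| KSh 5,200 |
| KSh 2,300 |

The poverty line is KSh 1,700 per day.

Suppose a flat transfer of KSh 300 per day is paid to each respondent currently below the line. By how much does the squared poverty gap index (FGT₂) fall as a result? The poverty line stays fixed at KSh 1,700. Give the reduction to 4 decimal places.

0.0804

Before: below the line — KSh 500, KSh 600, KSh 700, KSh 1,300; squared poverty gap index (FGT₂) = 0.164792.
After the KSh 300 transfer: below the line — KSh 800, KSh 900, KSh 1,000, KSh 1,600; squared poverty gap index (FGT₂) = 0.084343.
Reduction = 0.164792 − 0.084343 = 0.0804.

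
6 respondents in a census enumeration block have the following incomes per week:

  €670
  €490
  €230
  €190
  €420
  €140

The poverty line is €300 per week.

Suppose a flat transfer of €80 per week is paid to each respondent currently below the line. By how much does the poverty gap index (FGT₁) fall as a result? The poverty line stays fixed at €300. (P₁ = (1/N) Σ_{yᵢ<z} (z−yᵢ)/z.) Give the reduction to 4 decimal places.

0.1278

Before: below the line — €140, €190, €230; poverty gap index (FGT₁) = 0.188889.
After the €80 transfer: below the line — €220, €270; poverty gap index (FGT₁) = 0.061111.
Reduction = 0.188889 − 0.061111 = 0.1278.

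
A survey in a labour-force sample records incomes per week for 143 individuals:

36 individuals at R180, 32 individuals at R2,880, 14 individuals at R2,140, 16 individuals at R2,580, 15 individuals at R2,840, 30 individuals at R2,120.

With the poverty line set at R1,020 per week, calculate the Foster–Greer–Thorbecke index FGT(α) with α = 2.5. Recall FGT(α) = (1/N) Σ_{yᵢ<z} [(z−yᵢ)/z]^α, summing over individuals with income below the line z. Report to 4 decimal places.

0.1549

Poor units: 36×R180 (q = 36 of N = 143).
Normalized shortfalls: (1020−180)/1020 = 0.8235 (×36).
Raised to α = 2.5: 0.61546 (×36).
Sum = 22.156456; FGT(2.5) = 22.156456 / 143 = 0.1549.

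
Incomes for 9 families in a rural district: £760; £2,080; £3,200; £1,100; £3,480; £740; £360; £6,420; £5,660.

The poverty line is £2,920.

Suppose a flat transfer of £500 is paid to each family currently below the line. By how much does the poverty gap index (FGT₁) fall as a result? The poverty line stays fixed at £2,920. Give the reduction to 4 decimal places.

0.0951

Before: below the line — £360, £740, £760, £1,100, £2,080; poverty gap index (FGT₁) = 0.363775.
After the £500 transfer: below the line — £860, £1,240, £1,260, £1,600, £2,580; poverty gap index (FGT₁) = 0.268645.
Reduction = 0.363775 − 0.268645 = 0.0951.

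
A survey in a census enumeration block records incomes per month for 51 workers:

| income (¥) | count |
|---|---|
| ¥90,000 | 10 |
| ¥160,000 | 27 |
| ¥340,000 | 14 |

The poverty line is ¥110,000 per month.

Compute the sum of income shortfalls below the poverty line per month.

¥200,000

Incomes under z: 10×¥90,000 (q = 10 of N = 51).
Individual gaps: 10×(110000−90000) = 200000.
Aggregate gap = ¥200,000.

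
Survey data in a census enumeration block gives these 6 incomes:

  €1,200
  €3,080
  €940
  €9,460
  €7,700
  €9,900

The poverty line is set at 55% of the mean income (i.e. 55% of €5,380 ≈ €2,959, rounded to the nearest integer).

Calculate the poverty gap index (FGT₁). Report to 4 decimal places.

Below z: €940, €1,200 (q = 2 of N = 6).
Relative gaps: (2959−940)/2959 = 0.6823; (2959−1200)/2959 = 0.5945.
Σ = 1.276783. Dividing by the full population N = 6 gives P₁ = 0.2128.

0.2128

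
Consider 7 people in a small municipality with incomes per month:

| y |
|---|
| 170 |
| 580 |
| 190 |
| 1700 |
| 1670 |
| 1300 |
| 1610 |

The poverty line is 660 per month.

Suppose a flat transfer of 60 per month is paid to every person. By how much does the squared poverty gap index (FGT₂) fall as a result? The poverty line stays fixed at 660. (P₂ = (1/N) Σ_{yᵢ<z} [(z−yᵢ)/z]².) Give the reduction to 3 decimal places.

Before: below the line — 170, 190, 580; squared poverty gap index (FGT₂) = 0.15329.
After the 60 transfer: below the line — 230, 250, 640; squared poverty gap index (FGT₂) = 0.11590.
Reduction = 0.15329 − 0.11590 = 0.037.

0.037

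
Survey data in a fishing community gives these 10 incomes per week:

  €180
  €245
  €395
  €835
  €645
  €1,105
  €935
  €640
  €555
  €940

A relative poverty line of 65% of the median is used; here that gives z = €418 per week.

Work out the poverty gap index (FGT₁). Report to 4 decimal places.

0.1038

Below the line: €180, €245, €395 (q = 3 of N = 10).
Gap ratios (z−y)/z: (418−180)/418 = 0.5694; (418−245)/418 = 0.4139; (418−395)/418 = 0.0550.
Sum of shortfalls = 1.038278; P₁ averages over all N: 1.038278 / 10 = 0.1038.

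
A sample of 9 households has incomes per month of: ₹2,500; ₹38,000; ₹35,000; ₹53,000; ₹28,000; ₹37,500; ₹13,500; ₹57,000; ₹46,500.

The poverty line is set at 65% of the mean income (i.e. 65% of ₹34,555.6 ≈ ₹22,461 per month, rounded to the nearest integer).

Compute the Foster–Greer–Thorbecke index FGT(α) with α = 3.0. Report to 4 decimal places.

0.0850

Poor units: ₹2,500, ₹13,500 (q = 2 of N = 9).
Normalized shortfalls: (22461−2500)/22461 = 0.8887; (22461−13500)/22461 = 0.3990.
Raised to α = 3.0: 0.70187; 0.06350.
Sum = 0.765376; FGT(3.0) = 0.765376 / 9 = 0.0850.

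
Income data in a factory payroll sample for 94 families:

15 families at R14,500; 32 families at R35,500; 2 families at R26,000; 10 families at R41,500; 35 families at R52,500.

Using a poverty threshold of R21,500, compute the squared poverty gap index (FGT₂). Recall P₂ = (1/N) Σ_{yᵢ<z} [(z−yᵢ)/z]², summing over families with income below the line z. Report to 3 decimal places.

Below the line: 15×R14,500 (q = 15 of N = 94).
Normalized shortfalls: (21500−14500)/21500 = 0.3256 (×15).
Squared: 0.1060 (×15).
Sum = 1.590049; P₂ = 1.590049 / 94 = 0.017.

0.017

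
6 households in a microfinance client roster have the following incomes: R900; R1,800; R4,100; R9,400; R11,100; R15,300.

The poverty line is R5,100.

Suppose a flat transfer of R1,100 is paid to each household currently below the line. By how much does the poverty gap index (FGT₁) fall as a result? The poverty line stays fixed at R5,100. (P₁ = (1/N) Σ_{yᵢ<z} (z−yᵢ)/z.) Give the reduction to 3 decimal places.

Before: below the line — R900, R1,800, R4,100; poverty gap index (FGT₁) = 0.27778.
After the R1,100 transfer: below the line — R2,000, R2,900; poverty gap index (FGT₁) = 0.17320.
Reduction = 0.27778 − 0.17320 = 0.105.

0.105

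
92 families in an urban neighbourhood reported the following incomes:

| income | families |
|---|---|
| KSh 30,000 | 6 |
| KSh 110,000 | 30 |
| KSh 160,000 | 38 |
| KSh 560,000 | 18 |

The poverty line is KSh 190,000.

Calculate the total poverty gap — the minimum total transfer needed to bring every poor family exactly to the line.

KSh 4,500,000

Incomes under z: 6×KSh 30,000, 30×KSh 110,000, 38×KSh 160,000 (q = 74 of N = 92).
Individual gaps: 6×(190000−30000) = 960000; 30×(190000−110000) = 2400000; 38×(190000−160000) = 1140000.
Aggregate gap = KSh 4,500,000.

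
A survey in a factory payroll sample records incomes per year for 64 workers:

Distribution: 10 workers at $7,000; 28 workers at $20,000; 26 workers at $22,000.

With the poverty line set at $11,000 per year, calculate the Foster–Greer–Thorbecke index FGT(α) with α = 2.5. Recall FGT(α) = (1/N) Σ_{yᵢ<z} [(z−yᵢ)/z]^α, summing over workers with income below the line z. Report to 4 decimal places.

0.0125

Incomes under z: 10×$7,000 (q = 10 of N = 64).
Gap ratios (z−y)/z: (11000−7000)/11000 = 0.3636 (×10).
Raised to α = 2.5: 0.07974 (×10).
Sum = 0.797385; FGT(2.5) = 0.797385 / 64 = 0.0125.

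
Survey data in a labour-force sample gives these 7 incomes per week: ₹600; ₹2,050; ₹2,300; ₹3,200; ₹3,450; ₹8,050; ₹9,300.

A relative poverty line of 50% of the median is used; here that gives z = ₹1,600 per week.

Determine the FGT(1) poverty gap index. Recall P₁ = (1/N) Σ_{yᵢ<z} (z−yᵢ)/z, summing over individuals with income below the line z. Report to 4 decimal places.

Below the line: ₹600 (q = 1 of N = 7).
Relative gaps: (1600−600)/1600 = 0.6250.
Σ = 0.625000. Dividing by the full population N = 7 gives P₁ = 0.0893.

0.0893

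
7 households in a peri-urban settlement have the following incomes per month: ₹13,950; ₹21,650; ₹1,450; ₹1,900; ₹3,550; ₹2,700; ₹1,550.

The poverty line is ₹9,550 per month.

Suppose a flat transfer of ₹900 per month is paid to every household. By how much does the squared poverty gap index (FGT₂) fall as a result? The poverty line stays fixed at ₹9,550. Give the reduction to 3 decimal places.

Before: below the line — ₹1,450, ₹1,550, ₹1,900, ₹2,700, ₹3,550; squared poverty gap index (FGT₂) = 0.42457.
After the ₹900 transfer: below the line — ₹2,350, ₹2,450, ₹2,800, ₹3,600, ₹4,450; squared poverty gap index (FGT₂) = 0.32772.
Reduction = 0.42457 − 0.32772 = 0.097.

0.097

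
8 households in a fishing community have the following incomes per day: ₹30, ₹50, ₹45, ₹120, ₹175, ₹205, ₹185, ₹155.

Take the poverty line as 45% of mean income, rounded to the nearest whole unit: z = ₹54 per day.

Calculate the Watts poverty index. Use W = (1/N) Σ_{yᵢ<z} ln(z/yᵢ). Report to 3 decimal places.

0.106

Below the line: ₹30, ₹45, ₹50 (q = 3 of N = 8).
Log gaps: ln(54/30) = 0.5878; ln(54/45) = 0.1823; ln(54/50) = 0.0770.
W = 0.847069 / 8 = 0.106.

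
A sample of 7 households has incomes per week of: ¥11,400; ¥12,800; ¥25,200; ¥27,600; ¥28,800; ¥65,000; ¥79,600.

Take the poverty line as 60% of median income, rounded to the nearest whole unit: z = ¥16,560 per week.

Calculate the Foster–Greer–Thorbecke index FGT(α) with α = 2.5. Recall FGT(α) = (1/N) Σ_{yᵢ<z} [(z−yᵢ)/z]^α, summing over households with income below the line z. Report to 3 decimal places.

0.011

Poor units: ¥11,400, ¥12,800 (q = 2 of N = 7).
Shortfall ratios: (16560−11400)/16560 = 0.3116; (16560−12800)/16560 = 0.2271.
Raised to α = 2.5: 0.05420; 0.02457.
Sum = 0.078762; FGT(2.5) = 0.078762 / 7 = 0.011.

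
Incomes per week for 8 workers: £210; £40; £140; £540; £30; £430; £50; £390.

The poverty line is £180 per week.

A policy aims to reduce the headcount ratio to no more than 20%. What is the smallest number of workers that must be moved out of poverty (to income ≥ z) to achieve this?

3

4 of the 8 workers are poor, so H = 4/8 = 0.500.
A headcount ratio of at most 20% allows at most ⌊0.20 × 8⌋ = 1 poor workers.
So at least 4 − 1 = 3 must be lifted.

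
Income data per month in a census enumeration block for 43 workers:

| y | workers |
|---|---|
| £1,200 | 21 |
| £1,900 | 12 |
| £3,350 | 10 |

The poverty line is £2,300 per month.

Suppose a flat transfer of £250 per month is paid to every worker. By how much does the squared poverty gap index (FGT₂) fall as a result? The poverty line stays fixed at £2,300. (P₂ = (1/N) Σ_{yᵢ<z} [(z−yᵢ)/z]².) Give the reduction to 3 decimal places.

0.052

Before: below the line — 21×£1,200, 12×£1,900; squared poverty gap index (FGT₂) = 0.12015.
After the £250 transfer: below the line — 21×£1,450, 12×£2,150; squared poverty gap index (FGT₂) = 0.06789.
Reduction = 0.12015 − 0.06789 = 0.052.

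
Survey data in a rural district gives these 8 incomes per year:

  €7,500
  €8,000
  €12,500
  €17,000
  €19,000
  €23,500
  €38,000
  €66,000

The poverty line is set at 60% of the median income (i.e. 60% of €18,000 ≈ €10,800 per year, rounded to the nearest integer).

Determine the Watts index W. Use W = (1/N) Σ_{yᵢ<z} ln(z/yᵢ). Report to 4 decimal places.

Below the line: €7,500, €8,000 (q = 2 of N = 8).
Log shortfalls: ln(10800/7500) = 0.3646; ln(10800/8000) = 0.3001.
W = 0.664748 / 8 = 0.0831.

0.0831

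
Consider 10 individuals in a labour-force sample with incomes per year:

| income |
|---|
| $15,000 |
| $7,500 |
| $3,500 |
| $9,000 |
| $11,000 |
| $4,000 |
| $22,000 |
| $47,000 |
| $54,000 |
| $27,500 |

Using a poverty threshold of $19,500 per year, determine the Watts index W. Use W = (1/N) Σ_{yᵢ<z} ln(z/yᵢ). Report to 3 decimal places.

Below the line: $3,500, $4,000, $7,500, $9,000, $11,000, $15,000 (q = 6 of N = 10).
ln(z/y) terms: ln(19500/3500) = 1.7177; ln(19500/4000) = 1.5841; ln(19500/7500) = 0.9555; ln(19500/9000) = 0.7732; ln(19500/11000) = 0.5725; ln(19500/15000) = 0.2624.
W = 5.865356 / 10 = 0.587.

0.587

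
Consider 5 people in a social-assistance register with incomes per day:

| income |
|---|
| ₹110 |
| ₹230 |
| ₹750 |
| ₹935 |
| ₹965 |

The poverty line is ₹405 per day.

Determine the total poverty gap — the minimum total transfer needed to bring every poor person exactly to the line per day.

₹470

Poor units: ₹110, ₹230 (q = 2 of N = 5).
Individual gaps: 405−110 = 295; 405−230 = 175.
Aggregate gap = ₹470.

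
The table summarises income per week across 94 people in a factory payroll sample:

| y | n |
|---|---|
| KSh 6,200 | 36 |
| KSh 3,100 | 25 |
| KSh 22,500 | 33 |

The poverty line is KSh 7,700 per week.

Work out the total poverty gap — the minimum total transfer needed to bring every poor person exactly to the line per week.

KSh 169,000

Incomes under z: 25×KSh 3,100, 36×KSh 6,200 (q = 61 of N = 94).
Individual gaps: 25×(7700−3100) = 115000; 36×(7700−6200) = 54000.
Aggregate gap = KSh 169,000.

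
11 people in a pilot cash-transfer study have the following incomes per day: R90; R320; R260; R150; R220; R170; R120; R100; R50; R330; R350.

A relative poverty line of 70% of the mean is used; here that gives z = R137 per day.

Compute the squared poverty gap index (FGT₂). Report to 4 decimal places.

Incomes under z: R50, R90, R100, R120 (q = 4 of N = 11).
Relative gaps: (137−50)/137 = 0.6350; (137−90)/137 = 0.3431; (137−100)/137 = 0.2701; (137−120)/137 = 0.1241.
Squared: 0.4033; 0.1177; 0.0729; 0.0154.
Sum = 0.609303; P₂ = 0.609303 / 11 = 0.0554.

0.0554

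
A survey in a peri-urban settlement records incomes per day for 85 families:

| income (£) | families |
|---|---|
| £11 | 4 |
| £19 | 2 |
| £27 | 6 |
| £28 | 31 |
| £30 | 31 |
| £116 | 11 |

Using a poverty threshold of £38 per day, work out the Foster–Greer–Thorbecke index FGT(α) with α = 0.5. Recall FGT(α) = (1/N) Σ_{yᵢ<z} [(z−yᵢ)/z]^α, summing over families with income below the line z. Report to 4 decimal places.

Incomes under z: 4×£11, 2×£19, 6×£27, 31×£28, 31×£30 (q = 74 of N = 85).
Gap ratios (z−y)/z: (38−11)/38 = 0.7105 (×4); (38−19)/38 = 0.5000 (×2); (38−27)/38 = 0.2895 (×6); (38−28)/38 = 0.2632 (×31); (38−30)/38 = 0.2105 (×31).
Raised to α = 0.5: 0.84293 (×4); 0.70711 (×2); 0.53803 (×6); 0.51299 (×31); 0.45883 (×31).
Sum = 38.140528; FGT(0.5) = 38.140528 / 85 = 0.4487.

0.4487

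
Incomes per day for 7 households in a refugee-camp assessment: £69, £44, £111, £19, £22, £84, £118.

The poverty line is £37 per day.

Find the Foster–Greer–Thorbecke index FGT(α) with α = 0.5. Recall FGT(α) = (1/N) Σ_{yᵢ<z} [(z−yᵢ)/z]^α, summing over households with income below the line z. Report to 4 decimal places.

Below the line: £19, £22 (q = 2 of N = 7).
Relative gaps: (37−19)/37 = 0.4865; (37−22)/37 = 0.4054.
Raised to α = 0.5: 0.69749; 0.63671.
Sum = 1.334200; FGT(0.5) = 1.334200 / 7 = 0.1906.

0.1906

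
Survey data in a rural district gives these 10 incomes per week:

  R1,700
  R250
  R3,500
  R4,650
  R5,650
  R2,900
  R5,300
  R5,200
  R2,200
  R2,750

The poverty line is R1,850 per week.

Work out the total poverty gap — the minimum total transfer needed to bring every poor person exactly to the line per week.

R1,750

Below z: R250, R1,700 (q = 2 of N = 10).
Individual gaps: 1850−250 = 1600; 1850−1700 = 150.
Aggregate gap = R1,750.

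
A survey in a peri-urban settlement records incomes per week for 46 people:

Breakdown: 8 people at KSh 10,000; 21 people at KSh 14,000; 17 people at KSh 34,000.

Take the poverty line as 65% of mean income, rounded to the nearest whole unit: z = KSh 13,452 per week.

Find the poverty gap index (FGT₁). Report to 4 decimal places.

Poor units: 8×KSh 10,000 (q = 8 of N = 46).
Shortfall ratios: (13452−10000)/13452 = 0.2566 (×8).
Σ = 2.052929. Dividing by the full population N = 46 gives P₁ = 0.0446.

0.0446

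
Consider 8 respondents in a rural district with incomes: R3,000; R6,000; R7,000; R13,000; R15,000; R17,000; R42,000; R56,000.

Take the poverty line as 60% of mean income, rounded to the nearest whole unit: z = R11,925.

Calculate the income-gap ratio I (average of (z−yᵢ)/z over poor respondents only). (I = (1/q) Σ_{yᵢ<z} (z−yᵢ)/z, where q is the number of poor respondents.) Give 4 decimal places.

Below the line: R3,000, R6,000, R7,000 (q = 3 of N = 8).
Relative gaps: 0.7484, 0.4969, 0.4130; sum = 1.658281.
I averages over the q = 3 poor units only: 1.658281 / 3 = 0.5528.

0.5528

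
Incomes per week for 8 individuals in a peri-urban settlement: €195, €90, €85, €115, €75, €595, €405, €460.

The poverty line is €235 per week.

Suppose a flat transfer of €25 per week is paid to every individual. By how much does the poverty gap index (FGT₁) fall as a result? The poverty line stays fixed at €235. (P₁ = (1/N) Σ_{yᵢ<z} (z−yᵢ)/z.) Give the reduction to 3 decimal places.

Before: below the line — €75, €85, €90, €115, €195; poverty gap index (FGT₁) = 0.32713.
After the €25 transfer: below the line — €100, €110, €115, €140, €220; poverty gap index (FGT₁) = 0.26064.
Reduction = 0.32713 − 0.26064 = 0.066.

0.066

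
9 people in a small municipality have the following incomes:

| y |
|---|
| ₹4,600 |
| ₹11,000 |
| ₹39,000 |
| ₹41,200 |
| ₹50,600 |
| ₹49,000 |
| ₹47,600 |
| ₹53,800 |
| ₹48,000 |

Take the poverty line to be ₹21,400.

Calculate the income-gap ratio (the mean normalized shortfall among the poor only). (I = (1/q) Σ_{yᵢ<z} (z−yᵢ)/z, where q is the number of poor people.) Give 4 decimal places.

0.6355

Poor units: ₹4,600, ₹11,000 (q = 2 of N = 9).
Relative gaps: 0.7850, 0.4860; sum = 1.271028.
The income-gap ratio divides by q (the poor only): 1.271028 / 2 = 0.6355.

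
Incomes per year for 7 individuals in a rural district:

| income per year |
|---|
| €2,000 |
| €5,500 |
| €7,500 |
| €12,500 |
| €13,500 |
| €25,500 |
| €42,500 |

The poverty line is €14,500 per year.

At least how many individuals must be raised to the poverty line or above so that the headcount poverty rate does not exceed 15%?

4

Currently q = 5 of N = 7 are below the line (H = 0.714).
A headcount ratio of at most 15% allows at most ⌊0.15 × 7⌋ = 1 poor individuals.
So at least 5 − 1 = 4 must be lifted.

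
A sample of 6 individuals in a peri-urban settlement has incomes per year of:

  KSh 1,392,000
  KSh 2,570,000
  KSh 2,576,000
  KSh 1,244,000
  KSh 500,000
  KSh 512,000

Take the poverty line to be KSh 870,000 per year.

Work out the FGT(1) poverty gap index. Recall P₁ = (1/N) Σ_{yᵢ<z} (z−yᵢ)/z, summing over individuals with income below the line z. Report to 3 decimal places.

0.139

Poor units: KSh 500,000, KSh 512,000 (q = 2 of N = 6).
Shortfall ratios: (870000−500000)/870000 = 0.4253; (870000−512000)/870000 = 0.4115.
Σ = 0.836782. Dividing by the full population N = 6 gives P₁ = 0.139.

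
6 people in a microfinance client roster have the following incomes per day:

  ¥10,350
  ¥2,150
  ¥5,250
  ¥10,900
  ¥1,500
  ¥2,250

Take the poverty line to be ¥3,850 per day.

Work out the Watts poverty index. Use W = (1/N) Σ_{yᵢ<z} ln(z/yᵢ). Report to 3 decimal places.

0.344

Below z: ¥1,500, ¥2,150, ¥2,250 (q = 3 of N = 6).
Log gaps: ln(3850/1500) = 0.9426; ln(3850/2150) = 0.5826; ln(3850/2250) = 0.5371.
W = 2.062356 / 6 = 0.344.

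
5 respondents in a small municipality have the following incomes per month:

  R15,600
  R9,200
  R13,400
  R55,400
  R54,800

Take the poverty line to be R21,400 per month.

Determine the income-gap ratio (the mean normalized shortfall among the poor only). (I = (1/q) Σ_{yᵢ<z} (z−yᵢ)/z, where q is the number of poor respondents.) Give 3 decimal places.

0.405

Below z: R9,200, R13,400, R15,600 (q = 3 of N = 5).
Relative gaps: 0.5701, 0.3738, 0.2710; sum = 1.214953.
The income-gap ratio divides by q (the poor only): 1.214953 / 3 = 0.405.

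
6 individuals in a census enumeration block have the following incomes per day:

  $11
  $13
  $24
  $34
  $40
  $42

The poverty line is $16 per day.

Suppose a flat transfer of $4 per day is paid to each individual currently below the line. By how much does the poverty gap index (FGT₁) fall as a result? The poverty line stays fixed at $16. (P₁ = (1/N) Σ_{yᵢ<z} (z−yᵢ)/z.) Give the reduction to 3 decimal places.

0.073

Before: below the line — $11, $13; poverty gap index (FGT₁) = 0.08333.
After the $4 transfer: below the line — $15; poverty gap index (FGT₁) = 0.01042.
Reduction = 0.08333 − 0.01042 = 0.073.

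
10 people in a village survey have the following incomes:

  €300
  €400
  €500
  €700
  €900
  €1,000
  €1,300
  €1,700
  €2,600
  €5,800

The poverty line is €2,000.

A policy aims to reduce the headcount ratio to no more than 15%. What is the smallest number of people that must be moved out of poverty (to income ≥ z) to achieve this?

7

8 of the 10 people are poor, so H = 8/10 = 0.800.
A headcount ratio of at most 15% allows at most ⌊0.15 × 10⌋ = 1 poor people.
So at least 8 − 1 = 7 must be lifted.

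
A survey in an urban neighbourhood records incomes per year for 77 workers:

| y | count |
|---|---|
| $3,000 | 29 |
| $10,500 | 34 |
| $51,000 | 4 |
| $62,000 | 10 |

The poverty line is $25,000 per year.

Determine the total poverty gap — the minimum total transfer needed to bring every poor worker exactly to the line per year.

Below the line: 29×$3,000, 34×$10,500 (q = 63 of N = 77).
Individual gaps: 29×(25000−3000) = 638000; 34×(25000−10500) = 493000.
Aggregate gap = $1,131,000.

$1,131,000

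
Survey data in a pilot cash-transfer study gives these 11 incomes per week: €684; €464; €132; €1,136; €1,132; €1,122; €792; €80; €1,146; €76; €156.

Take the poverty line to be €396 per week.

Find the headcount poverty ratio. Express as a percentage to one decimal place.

4 of the 11 families have income below €396.
H = 4/11 = 36.4%.

36.4%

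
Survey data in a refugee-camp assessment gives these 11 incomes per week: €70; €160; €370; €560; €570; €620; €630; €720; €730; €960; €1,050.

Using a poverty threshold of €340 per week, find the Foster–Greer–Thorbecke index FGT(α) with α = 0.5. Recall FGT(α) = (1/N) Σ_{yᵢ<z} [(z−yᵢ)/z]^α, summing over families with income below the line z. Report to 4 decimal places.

0.1472

Incomes under z: €70, €160 (q = 2 of N = 11).
Relative gaps: (340−70)/340 = 0.7941; (340−160)/340 = 0.5294.
Raised to α = 0.5: 0.89113; 0.72761.
Sum = 1.618740; FGT(0.5) = 1.618740 / 11 = 0.1472.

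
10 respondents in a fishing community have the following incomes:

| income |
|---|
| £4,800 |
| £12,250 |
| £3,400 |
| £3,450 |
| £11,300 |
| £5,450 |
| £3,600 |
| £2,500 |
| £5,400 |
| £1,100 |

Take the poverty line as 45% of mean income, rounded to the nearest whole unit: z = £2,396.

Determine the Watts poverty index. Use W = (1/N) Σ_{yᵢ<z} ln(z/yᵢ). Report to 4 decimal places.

Incomes under z: £1,100 (q = 1 of N = 10).
Log shortfalls: ln(2396/1100) = 0.7785.
W = 0.778491 / 10 = 0.0778.

0.0778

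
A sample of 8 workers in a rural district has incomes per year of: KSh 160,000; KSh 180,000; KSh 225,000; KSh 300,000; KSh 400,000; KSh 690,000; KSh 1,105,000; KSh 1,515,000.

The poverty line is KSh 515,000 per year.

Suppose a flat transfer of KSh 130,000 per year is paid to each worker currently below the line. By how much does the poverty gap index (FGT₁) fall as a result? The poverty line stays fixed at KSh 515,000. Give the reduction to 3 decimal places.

0.154

Before: below the line — KSh 160,000, KSh 180,000, KSh 225,000, KSh 300,000, KSh 400,000; poverty gap index (FGT₁) = 0.31796.
After the KSh 130,000 transfer: below the line — KSh 290,000, KSh 310,000, KSh 355,000, KSh 430,000; poverty gap index (FGT₁) = 0.16383.
Reduction = 0.31796 − 0.16383 = 0.154.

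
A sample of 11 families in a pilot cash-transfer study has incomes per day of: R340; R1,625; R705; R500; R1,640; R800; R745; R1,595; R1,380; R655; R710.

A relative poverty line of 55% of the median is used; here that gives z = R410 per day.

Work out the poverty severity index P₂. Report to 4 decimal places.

Below the line: R340 (q = 1 of N = 11).
Normalized shortfalls: (410−340)/410 = 0.1707.
Squared: 0.0291.
Sum = 0.029149; P₂ = 0.029149 / 11 = 0.0026.

0.0026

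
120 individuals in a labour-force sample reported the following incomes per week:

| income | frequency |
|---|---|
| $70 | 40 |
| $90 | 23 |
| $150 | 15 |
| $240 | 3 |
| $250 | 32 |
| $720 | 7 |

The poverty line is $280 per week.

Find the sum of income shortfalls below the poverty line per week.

Below z: 40×$70, 23×$90, 15×$150, 3×$240, 32×$250 (q = 113 of N = 120).
Individual gaps: 40×(280−70) = 8400; 23×(280−90) = 4370; 15×(280−150) = 1950; 3×(280−240) = 120; 32×(280−250) = 960.
Aggregate gap = $15,800.

$15,800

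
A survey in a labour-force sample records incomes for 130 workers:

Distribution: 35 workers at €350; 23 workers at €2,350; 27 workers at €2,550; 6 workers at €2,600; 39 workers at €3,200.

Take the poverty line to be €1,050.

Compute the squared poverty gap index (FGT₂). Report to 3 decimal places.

Incomes under z: 35×€350 (q = 35 of N = 130).
Relative gaps: (1050−350)/1050 = 0.6667 (×35).
Squared: 0.4444 (×35).
Sum = 15.555556; P₂ = 15.555556 / 130 = 0.120.

0.120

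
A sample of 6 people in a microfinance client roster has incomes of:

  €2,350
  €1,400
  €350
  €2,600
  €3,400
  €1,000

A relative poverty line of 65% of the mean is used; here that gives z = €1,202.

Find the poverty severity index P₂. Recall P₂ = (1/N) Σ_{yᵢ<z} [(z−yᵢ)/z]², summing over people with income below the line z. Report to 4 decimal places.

0.0884

Below z: €350, €1,000 (q = 2 of N = 6).
Gap ratios (z−y)/z: (1202−350)/1202 = 0.7088; (1202−1000)/1202 = 0.1681.
Squared: 0.5024; 0.0282.
Sum = 0.530666; P₂ = 0.530666 / 6 = 0.0884.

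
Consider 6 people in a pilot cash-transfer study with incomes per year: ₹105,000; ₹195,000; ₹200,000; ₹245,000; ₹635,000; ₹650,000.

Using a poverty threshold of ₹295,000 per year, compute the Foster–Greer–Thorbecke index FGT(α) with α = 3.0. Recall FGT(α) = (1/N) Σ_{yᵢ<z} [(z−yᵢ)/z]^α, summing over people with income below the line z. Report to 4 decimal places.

0.0574

Poor units: ₹105,000, ₹195,000, ₹200,000, ₹245,000 (q = 4 of N = 6).
Gap ratios (z−y)/z: (295000−105000)/295000 = 0.6441; (295000−195000)/295000 = 0.3390; (295000−200000)/295000 = 0.3220; (295000−245000)/295000 = 0.1695.
Raised to α = 3.0: 0.26717; 0.03895; 0.03340; 0.00487.
Sum = 0.344393; FGT(3.0) = 0.344393 / 6 = 0.0574.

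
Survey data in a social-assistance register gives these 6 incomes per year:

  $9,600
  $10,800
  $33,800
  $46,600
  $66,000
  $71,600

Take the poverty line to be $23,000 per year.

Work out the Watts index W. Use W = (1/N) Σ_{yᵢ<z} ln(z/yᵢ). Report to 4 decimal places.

0.2716

Below the line: $9,600, $10,800 (q = 2 of N = 6).
Log gaps: ln(23000/9600) = 0.8737; ln(23000/10800) = 0.7559.
W = 1.629679 / 6 = 0.2716.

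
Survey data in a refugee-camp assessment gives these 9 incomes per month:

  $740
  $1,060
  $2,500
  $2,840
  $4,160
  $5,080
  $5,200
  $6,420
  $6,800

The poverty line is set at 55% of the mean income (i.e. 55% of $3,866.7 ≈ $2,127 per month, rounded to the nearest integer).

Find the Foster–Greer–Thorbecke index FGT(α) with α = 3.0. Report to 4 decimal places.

0.0448

Incomes under z: $740, $1,060 (q = 2 of N = 9).
Normalized shortfalls: (2127−740)/2127 = 0.6521; (2127−1060)/2127 = 0.5016.
Raised to α = 3.0: 0.27729; 0.12624.
Sum = 0.403524; FGT(3.0) = 0.403524 / 9 = 0.0448.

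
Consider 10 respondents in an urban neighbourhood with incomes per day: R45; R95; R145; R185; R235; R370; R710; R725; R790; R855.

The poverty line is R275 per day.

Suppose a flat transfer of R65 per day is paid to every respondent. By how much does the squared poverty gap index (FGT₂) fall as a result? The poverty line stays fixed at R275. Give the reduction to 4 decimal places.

Before: below the line — R45, R95, R145, R185, R235; squared poverty gap index (FGT₂) = 0.147967.
After the R65 transfer: below the line — R110, R160, R210, R250; squared poverty gap index (FGT₂) = 0.059901.
Reduction = 0.147967 − 0.059901 = 0.0881.

0.0881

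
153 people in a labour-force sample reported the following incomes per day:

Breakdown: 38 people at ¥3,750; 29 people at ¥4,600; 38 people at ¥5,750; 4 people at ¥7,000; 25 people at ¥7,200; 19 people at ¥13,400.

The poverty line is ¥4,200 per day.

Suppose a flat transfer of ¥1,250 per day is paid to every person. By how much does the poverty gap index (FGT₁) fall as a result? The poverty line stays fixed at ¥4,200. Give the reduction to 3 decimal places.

Before: below the line — 38×¥3,750; poverty gap index (FGT₁) = 0.02661.
After the ¥1,250 transfer: below the line — none; poverty gap index (FGT₁) = 0.00000.
Reduction = 0.02661 − 0.00000 = 0.027.

0.027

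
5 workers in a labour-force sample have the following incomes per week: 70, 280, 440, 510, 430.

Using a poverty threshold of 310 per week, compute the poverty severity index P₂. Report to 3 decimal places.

0.122

Incomes under z: 70, 280 (q = 2 of N = 5).
Relative gaps: (310−70)/310 = 0.7742; (310−280)/310 = 0.0968.
Squared: 0.5994; 0.0094.
Sum = 0.608741; P₂ = 0.608741 / 5 = 0.122.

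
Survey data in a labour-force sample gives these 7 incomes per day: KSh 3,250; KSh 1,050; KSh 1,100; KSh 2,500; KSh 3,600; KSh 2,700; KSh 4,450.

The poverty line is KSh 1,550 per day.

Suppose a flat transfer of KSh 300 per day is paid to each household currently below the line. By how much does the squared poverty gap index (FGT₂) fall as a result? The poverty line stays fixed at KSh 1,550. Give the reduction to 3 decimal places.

Before: below the line — KSh 1,050, KSh 1,100; squared poverty gap index (FGT₂) = 0.02691.
After the KSh 300 transfer: below the line — KSh 1,350, KSh 1,400; squared poverty gap index (FGT₂) = 0.00372.
Reduction = 0.02691 − 0.00372 = 0.023.

0.023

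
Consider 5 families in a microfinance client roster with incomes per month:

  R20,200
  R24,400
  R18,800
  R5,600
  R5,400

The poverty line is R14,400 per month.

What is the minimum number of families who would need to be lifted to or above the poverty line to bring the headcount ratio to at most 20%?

1

2 of the 5 families are poor, so H = 2/5 = 0.400.
A headcount ratio of at most 20% allows at most ⌊0.20 × 5⌋ = 1 poor families.
So at least 2 − 1 = 1 must be lifted.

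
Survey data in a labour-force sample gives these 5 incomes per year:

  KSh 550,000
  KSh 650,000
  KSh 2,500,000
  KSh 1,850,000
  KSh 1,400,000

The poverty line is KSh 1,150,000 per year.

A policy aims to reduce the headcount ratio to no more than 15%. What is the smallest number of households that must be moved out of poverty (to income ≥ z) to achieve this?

2

Currently q = 2 of N = 5 are below the line (H = 0.400).
A headcount ratio of at most 15% allows at most ⌊0.15 × 5⌋ = 0 poor households.
So at least 2 − 0 = 2 must be lifted.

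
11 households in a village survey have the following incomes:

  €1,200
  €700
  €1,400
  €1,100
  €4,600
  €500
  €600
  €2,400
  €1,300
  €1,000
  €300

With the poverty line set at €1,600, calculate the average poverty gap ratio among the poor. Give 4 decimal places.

Poor units: €300, €500, €600, €700, €1,000, €1,100, €1,200, €1,300, €1,400 (q = 9 of N = 11).
Shortfall ratios (z−y)/z: 0.8125, 0.6875, 0.6250, 0.5625, 0.3750, 0.3125, 0.2500, 0.1875, 0.1250; sum = 3.937500.
The income-gap ratio divides by q (the poor only): 3.937500 / 9 = 0.4375.

0.4375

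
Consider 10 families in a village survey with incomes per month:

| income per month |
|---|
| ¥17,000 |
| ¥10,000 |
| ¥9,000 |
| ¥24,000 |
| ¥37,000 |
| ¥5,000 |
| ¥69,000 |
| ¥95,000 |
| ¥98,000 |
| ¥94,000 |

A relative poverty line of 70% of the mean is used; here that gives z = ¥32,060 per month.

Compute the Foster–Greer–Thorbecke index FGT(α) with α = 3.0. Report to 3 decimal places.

0.142

Poor units: ¥5,000, ¥9,000, ¥10,000, ¥17,000, ¥24,000 (q = 5 of N = 10).
Normalized shortfalls: (32060−5000)/32060 = 0.8440; (32060−9000)/32060 = 0.7193; (32060−10000)/32060 = 0.6881; (32060−17000)/32060 = 0.4697; (32060−24000)/32060 = 0.2514.
Raised to α = 3.0: 0.60130; 0.37212; 0.32578; 0.10365; 0.01589.
Sum = 1.418750; FGT(3.0) = 1.418750 / 10 = 0.142.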